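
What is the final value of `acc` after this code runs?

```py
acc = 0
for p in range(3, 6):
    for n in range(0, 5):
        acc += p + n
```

90

p=3,n=0: acc = 0+3 = 3
p=3,n=1: acc = 3+4 = 7
p=3,n=2: acc = 7+5 = 12
p=3,n=3: acc = 12+6 = 18
p=3,n=4: acc = 18+7 = 25
p=4,n=0: acc = 25+4 = 29
p=4,n=1: acc = 29+5 = 34
p=4,n=2: acc = 34+6 = 40
p=4,n=3: acc = 40+7 = 47
p=4,n=4: acc = 47+8 = 55
p=5,n=0: acc = 55+5 = 60
p=5,n=1: acc = 60+6 = 66
p=5,n=2: acc = 66+7 = 73
p=5,n=3: acc = 73+8 = 81
p=5,n=4: acc = 81+9 = 90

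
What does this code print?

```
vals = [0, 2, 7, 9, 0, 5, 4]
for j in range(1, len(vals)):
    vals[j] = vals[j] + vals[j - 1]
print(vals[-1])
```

27

j=1: vals[1] = 2+0 = 2 → [0, 2, 7, 9, 0, 5, 4]
j=2: vals[2] = 7+2 = 9 → [0, 2, 9, 9, 0, 5, 4]
j=3: vals[3] = 9+9 = 18 → [0, 2, 9, 18, 0, 5, 4]
j=4: vals[4] = 0+18 = 18 → [0, 2, 9, 18, 18, 5, 4]
j=5: vals[5] = 5+18 = 23 → [0, 2, 9, 18, 18, 23, 4]
j=6: vals[6] = 4+23 = 27 → [0, 2, 9, 18, 18, 23, 27]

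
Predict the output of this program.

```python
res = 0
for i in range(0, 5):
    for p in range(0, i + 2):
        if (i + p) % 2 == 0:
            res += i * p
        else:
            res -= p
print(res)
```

i=0,p=0: even sum, res = 0+0 = 0
i=0,p=1: odd sum, res = 0-1 = -1
i=1,p=0: odd sum, res = (-1)-0 = -1
i=1,p=1: even sum, res = (-1)+1 = 0
i=1,p=2: odd sum, res = 0-2 = -2
i=2,p=0: even sum, res = (-2)+0 = -2
i=2,p=1: odd sum, res = (-2)-1 = -3
i=2,p=2: even sum, res = (-3)+4 = 1
i=2,p=3: odd sum, res = 1-3 = -2
i=3,p=0: odd sum, res = (-2)-0 = -2
i=3,p=1: even sum, res = (-2)+3 = 1
i=3,p=2: odd sum, res = 1-2 = -1
i=3,p=3: even sum, res = (-1)+9 = 8
i=3,p=4: odd sum, res = 8-4 = 4
i=4,p=0: even sum, res = 4+0 = 4
i=4,p=1: odd sum, res = 4-1 = 3
i=4,p=2: even sum, res = 3+8 = 11
i=4,p=3: odd sum, res = 11-3 = 8
i=4,p=4: even sum, res = 8+16 = 24
i=4,p=5: odd sum, res = 24-5 = 19

19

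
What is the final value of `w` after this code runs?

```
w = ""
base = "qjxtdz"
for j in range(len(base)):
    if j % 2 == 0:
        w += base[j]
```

'qxd'

j=0: add 'q' → 'q'
j=1: skip
j=2: add 'x' → 'qx'
j=3: skip
j=4: add 'd' → 'qxd'
j=5: skip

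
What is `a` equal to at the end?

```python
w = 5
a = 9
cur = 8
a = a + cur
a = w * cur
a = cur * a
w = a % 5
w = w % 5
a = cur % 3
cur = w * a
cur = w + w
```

2

a = 9+8 = 17
a = 5*8 = 40
a = 8*40 = 320
w = 320%5 = 0
w = 0%5 = 0
a = 8%3 = 2
cur = 0*2 = 0
cur = 0+0 = 0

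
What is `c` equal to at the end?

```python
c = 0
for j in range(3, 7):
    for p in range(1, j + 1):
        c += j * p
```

259

j=3,p=1: c = 0+3 = 3
j=3,p=2: c = 3+6 = 9
j=3,p=3: c = 9+9 = 18
j=4,p=1: c = 18+4 = 22
j=4,p=2: c = 22+8 = 30
j=4,p=3: c = 30+12 = 42
j=4,p=4: c = 42+16 = 58
j=5,p=1: c = 58+5 = 63
j=5,p=2: c = 63+10 = 73
j=5,p=3: c = 73+15 = 88
j=5,p=4: c = 88+20 = 108
j=5,p=5: c = 108+25 = 133
j=6,p=1: c = 133+6 = 139
j=6,p=2: c = 139+12 = 151
j=6,p=3: c = 151+18 = 169
j=6,p=4: c = 169+24 = 193
j=6,p=5: c = 193+30 = 223
j=6,p=6: c = 223+36 = 259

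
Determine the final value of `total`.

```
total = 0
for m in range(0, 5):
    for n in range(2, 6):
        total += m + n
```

110

m=0,n=2: total = 0+2 = 2
m=0,n=3: total = 2+3 = 5
m=0,n=4: total = 5+4 = 9
m=0,n=5: total = 9+5 = 14
m=1,n=2: total = 14+3 = 17
m=1,n=3: total = 17+4 = 21
m=1,n=4: total = 21+5 = 26
m=1,n=5: total = 26+6 = 32
m=2,n=2: total = 32+4 = 36
m=2,n=3: total = 36+5 = 41
m=2,n=4: total = 41+6 = 47
m=2,n=5: total = 47+7 = 54
m=3,n=2: total = 54+5 = 59
m=3,n=3: total = 59+6 = 65
m=3,n=4: total = 65+7 = 72
m=3,n=5: total = 72+8 = 80
m=4,n=2: total = 80+6 = 86
m=4,n=3: total = 86+7 = 93
m=4,n=4: total = 93+8 = 101
m=4,n=5: total = 101+9 = 110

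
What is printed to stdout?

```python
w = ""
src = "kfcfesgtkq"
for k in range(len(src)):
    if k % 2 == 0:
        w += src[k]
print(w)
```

k=0: add 'k' → 'k'
k=1: skip
k=2: add 'c' → 'kc'
k=3: skip
k=4: add 'e' → 'kce'
k=5: skip
k=6: add 'g' → 'kceg'
k=7: skip
k=8: add 'k' → 'kcegk'
k=9: skip

kcegk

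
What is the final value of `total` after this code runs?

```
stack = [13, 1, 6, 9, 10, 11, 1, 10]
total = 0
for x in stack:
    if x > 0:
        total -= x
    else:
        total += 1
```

-61

x=13: >0, total = 0-13 = -13
x=1: >0, total = (-13)-1 = -14
x=6: >0, total = (-14)-6 = -20
x=9: >0, total = (-20)-9 = -29
x=10: >0, total = (-29)-10 = -39
x=11: >0, total = (-39)-11 = -50
x=1: >0, total = (-50)-1 = -51
x=10: >0, total = (-51)-10 = -61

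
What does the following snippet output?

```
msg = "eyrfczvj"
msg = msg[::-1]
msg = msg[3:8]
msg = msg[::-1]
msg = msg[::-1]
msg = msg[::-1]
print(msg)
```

reverse → 'jvzcfrye'
slice [3:8] → 'cfrye'
reverse → 'eyrfc'
reverse → 'cfrye'
reverse → 'eyrfc'

eyrfc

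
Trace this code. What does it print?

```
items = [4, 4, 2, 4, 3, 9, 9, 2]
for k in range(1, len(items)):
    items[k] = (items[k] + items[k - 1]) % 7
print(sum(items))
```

18

k=1: items[1] = (4+4)%7 = 1 → [4, 1, 2, 4, 3, 9, 9, 2]
k=2: items[2] = (2+1)%7 = 3 → [4, 1, 3, 4, 3, 9, 9, 2]
k=3: items[3] = (4+3)%7 = 0 → [4, 1, 3, 0, 3, 9, 9, 2]
k=4: items[4] = (3+0)%7 = 3 → [4, 1, 3, 0, 3, 9, 9, 2]
k=5: items[5] = (9+3)%7 = 5 → [4, 1, 3, 0, 3, 5, 9, 2]
k=6: items[6] = (9+5)%7 = 0 → [4, 1, 3, 0, 3, 5, 0, 2]
k=7: items[7] = (2+0)%7 = 2 → [4, 1, 3, 0, 3, 5, 0, 2]
sum = 18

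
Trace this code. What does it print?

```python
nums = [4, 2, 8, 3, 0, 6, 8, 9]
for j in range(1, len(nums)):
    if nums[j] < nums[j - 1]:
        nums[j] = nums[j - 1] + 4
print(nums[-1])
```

j=1: 2<4, nums[1] = 4+4 = 8 → [4, 8, 8, 3, 0, 6, 8, 9]
j=2: 8>=8, unchanged → [4, 8, 8, 3, 0, 6, 8, 9]
j=3: 3<8, nums[3] = 8+4 = 12 → [4, 8, 8, 12, 0, 6, 8, 9]
j=4: 0<12, nums[4] = 12+4 = 16 → [4, 8, 8, 12, 16, 6, 8, 9]
j=5: 6<16, nums[5] = 16+4 = 20 → [4, 8, 8, 12, 16, 20, 8, 9]
j=6: 8<20, nums[6] = 20+4 = 24 → [4, 8, 8, 12, 16, 20, 24, 9]
j=7: 9<24, nums[7] = 24+4 = 28 → [4, 8, 8, 12, 16, 20, 24, 28]

28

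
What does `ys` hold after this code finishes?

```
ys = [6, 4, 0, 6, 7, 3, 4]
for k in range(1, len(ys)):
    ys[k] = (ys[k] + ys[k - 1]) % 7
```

[6, 3, 3, 2, 2, 5, 2]

k=1: ys[1] = (4+6)%7 = 3 → [6, 3, 0, 6, 7, 3, 4]
k=2: ys[2] = (0+3)%7 = 3 → [6, 3, 3, 6, 7, 3, 4]
k=3: ys[3] = (6+3)%7 = 2 → [6, 3, 3, 2, 7, 3, 4]
k=4: ys[4] = (7+2)%7 = 2 → [6, 3, 3, 2, 2, 3, 4]
k=5: ys[5] = (3+2)%7 = 5 → [6, 3, 3, 2, 2, 5, 4]
k=6: ys[6] = (4+5)%7 = 2 → [6, 3, 3, 2, 2, 5, 2]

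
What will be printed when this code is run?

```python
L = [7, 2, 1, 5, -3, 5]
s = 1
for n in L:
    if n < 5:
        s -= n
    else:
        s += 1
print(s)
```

n=7: not <5, s = 1+1 = 2
n=2: <5, s = 2-2 = 0
n=1: <5, s = 0-1 = -1
n=5: not <5, s = (-1)+1 = 0
n=-3: <5, s = 0-(-3) = 3
n=5: not <5, s = 3+1 = 4

4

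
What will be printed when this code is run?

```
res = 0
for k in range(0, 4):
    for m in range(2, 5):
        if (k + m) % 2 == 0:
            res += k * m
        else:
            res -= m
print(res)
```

k=0,m=2: even sum, res = 0+0 = 0
k=0,m=3: odd sum, res = 0-3 = -3
k=0,m=4: even sum, res = (-3)+0 = -3
k=1,m=2: odd sum, res = (-3)-2 = -5
k=1,m=3: even sum, res = (-5)+3 = -2
k=1,m=4: odd sum, res = (-2)-4 = -6
k=2,m=2: even sum, res = (-6)+4 = -2
k=2,m=3: odd sum, res = (-2)-3 = -5
k=2,m=4: even sum, res = (-5)+8 = 3
k=3,m=2: odd sum, res = 3-2 = 1
k=3,m=3: even sum, res = 1+9 = 10
k=3,m=4: odd sum, res = 10-4 = 6

6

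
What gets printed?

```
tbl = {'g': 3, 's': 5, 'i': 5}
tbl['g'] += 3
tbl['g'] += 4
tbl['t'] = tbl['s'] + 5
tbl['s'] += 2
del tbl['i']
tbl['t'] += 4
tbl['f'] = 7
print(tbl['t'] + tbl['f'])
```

tbl['g'] = 3+3 = 6 → {'g': 6, 's': 5, 'i': 5}
tbl['g'] = 6+4 = 10 → {'g': 10, 's': 5, 'i': 5}
tbl['t'] = tbl['s']+5 = 10 → {'g': 10, 's': 5, 'i': 5, 't': 10}
tbl['s'] = 5+2 = 7 → {'g': 10, 's': 7, 'i': 5, 't': 10}
del 'i' → {'g': 10, 's': 7, 't': 10}
tbl['t'] = 10+4 = 14 → {'g': 10, 's': 7, 't': 14}
tbl['f'] = 7 → {'g': 10, 's': 7, 't': 14, 'f': 7}
tbl['t']+tbl['f'] = 14+7 = 21

21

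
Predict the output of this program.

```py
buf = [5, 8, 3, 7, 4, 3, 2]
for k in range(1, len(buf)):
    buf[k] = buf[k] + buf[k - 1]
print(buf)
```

[5, 13, 16, 23, 27, 30, 32]

k=1: buf[1] = 8+5 = 13 → [5, 13, 3, 7, 4, 3, 2]
k=2: buf[2] = 3+13 = 16 → [5, 13, 16, 7, 4, 3, 2]
k=3: buf[3] = 7+16 = 23 → [5, 13, 16, 23, 4, 3, 2]
k=4: buf[4] = 4+23 = 27 → [5, 13, 16, 23, 27, 3, 2]
k=5: buf[5] = 3+27 = 30 → [5, 13, 16, 23, 27, 30, 2]
k=6: buf[6] = 2+30 = 32 → [5, 13, 16, 23, 27, 30, 32]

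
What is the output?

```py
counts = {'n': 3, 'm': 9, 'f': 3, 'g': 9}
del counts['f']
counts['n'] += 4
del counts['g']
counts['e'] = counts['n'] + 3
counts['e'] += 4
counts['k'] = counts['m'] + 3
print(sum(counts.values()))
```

del 'f' → {'n': 3, 'm': 9, 'g': 9}
counts['n'] = 3+4 = 7 → {'n': 7, 'm': 9, 'g': 9}
del 'g' → {'n': 7, 'm': 9}
counts['e'] = counts['n']+3 = 10 → {'n': 7, 'm': 9, 'e': 10}
counts['e'] = 10+4 = 14 → {'n': 7, 'm': 9, 'e': 14}
counts['k'] = counts['m']+3 = 12 → {'n': 7, 'm': 9, 'e': 14, 'k': 12}
sum of values = 42

42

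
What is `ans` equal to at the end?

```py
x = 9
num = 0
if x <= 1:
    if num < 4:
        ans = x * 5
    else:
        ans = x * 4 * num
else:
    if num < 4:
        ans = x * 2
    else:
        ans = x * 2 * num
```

18

x=9, num=0
x <= 1 is False; num < 4 is True
→ ans = x * 2 = 18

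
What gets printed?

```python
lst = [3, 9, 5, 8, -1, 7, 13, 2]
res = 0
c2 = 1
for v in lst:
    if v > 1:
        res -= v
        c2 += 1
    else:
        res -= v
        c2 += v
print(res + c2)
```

-39

v=3: >1, res = 0-3 = -3; c2=2
v=9: >1, res = (-3)-9 = -12; c2=3
v=5: >1, res = (-12)-5 = -17; c2=4
v=8: >1, res = (-17)-8 = -25; c2=5
v=-1: not >1, res = (-25)-(-1) = -24; c2=4
v=7: >1, res = (-24)-7 = -31; c2=5
v=13: >1, res = (-31)-13 = -44; c2=6
v=2: >1, res = (-44)-2 = -46; c2=7
res+c2 = (-46)+7 = -39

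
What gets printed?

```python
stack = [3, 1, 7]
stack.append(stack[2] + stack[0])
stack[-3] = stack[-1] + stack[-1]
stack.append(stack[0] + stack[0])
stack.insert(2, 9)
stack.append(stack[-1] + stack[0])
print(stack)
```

append stack[2]+stack[0] = 7+3 = 10 → [3, 1, 7, 10]
stack[-3] = stack[-1]+stack[-1] = 10+10 = 20 → [3, 20, 7, 10]
append stack[0]+stack[0] = 3+3 = 6 → [3, 20, 7, 10, 6]
insert 9 at 2 → [3, 20, 9, 7, 10, 6]
append stack[-1]+stack[0] = 6+3 = 9 → [3, 20, 9, 7, 10, 6, 9]

[3, 20, 9, 7, 10, 6, 9]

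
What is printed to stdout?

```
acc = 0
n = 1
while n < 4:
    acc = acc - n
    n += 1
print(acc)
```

-6

n=1: acc = 0-1 = -1
n=2: acc = (-1)-2 = -3
n=3: acc = (-3)-3 = -6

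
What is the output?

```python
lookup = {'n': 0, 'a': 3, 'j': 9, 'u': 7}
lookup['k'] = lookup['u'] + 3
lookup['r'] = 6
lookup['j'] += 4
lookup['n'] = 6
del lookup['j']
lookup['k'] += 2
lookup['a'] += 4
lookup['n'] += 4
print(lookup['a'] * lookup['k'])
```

84

lookup['k'] = lookup['u']+3 = 10 → {'n': 0, 'a': 3, 'j': 9, 'u': 7, 'k': 10}
lookup['r'] = 6 → {'n': 0, 'a': 3, 'j': 9, 'u': 7, 'k': 10, 'r': 6}
lookup['j'] = 9+4 = 13 → {'n': 0, 'a': 3, 'j': 13, 'u': 7, 'k': 10, 'r': 6}
lookup['n'] = 6 → {'n': 6, 'a': 3, 'j': 13, 'u': 7, 'k': 10, 'r': 6}
del 'j' → {'n': 6, 'a': 3, 'u': 7, 'k': 10, 'r': 6}
lookup['k'] = 10+2 = 12 → {'n': 6, 'a': 3, 'u': 7, 'k': 12, 'r': 6}
lookup['a'] = 3+4 = 7 → {'n': 6, 'a': 7, 'u': 7, 'k': 12, 'r': 6}
lookup['n'] = 6+4 = 10 → {'n': 10, 'a': 7, 'u': 7, 'k': 12, 'r': 6}
lookup['a']*lookup['k'] = 7*12 = 84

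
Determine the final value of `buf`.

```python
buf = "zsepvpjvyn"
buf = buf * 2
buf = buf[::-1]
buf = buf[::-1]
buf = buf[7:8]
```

'v'

repeat ×2 → 'zsepvpjvynzsepvpjvyn'
reverse → 'nyvjpvpesznyvjpvpesz'
reverse → 'zsepvpjvynzsepvpjvyn'
slice [7:8] → 'v'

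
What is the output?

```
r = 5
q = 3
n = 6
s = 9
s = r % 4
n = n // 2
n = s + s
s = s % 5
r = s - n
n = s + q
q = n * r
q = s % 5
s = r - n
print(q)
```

s = 5%4 = 1
n = 6//2 = 3
n = 1+1 = 2
s = 1%5 = 1
r = 1-2 = -1
n = 1+3 = 4
q = 4*(-1) = -4
q = 1%5 = 1
s = (-1)-4 = -5

1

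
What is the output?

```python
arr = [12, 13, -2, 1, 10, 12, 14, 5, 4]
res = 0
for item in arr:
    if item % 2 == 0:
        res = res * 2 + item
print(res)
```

item=12: even, res = 0*2+12 = 12
item=13: not even
item=-2: even, res = 12*2+(-2) = 22
item=1: not even
item=10: even, res = 22*2+10 = 54
item=12: even, res = 54*2+12 = 120
item=14: even, res = 120*2+14 = 254
item=5: not even
item=4: even, res = 254*2+4 = 512

512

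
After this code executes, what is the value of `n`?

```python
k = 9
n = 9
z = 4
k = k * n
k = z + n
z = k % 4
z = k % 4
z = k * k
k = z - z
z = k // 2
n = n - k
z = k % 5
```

k = 9*9 = 81
k = 4+9 = 13
z = 13%4 = 1
z = 13%4 = 1
z = 13*13 = 169
k = 169-169 = 0
z = 0//2 = 0
n = 9-0 = 9
z = 0%5 = 0

9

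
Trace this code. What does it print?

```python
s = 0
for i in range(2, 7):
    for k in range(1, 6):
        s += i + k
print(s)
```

175

i=2,k=1: s = 0+3 = 3
i=2,k=2: s = 3+4 = 7
i=2,k=3: s = 7+5 = 12
i=2,k=4: s = 12+6 = 18
i=2,k=5: s = 18+7 = 25
i=3,k=1: s = 25+4 = 29
i=3,k=2: s = 29+5 = 34
i=3,k=3: s = 34+6 = 40
i=3,k=4: s = 40+7 = 47
i=3,k=5: s = 47+8 = 55
i=4,k=1: s = 55+5 = 60
i=4,k=2: s = 60+6 = 66
i=4,k=3: s = 66+7 = 73
i=4,k=4: s = 73+8 = 81
i=4,k=5: s = 81+9 = 90
i=5,k=1: s = 90+6 = 96
i=5,k=2: s = 96+7 = 103
i=5,k=3: s = 103+8 = 111
i=5,k=4: s = 111+9 = 120
i=5,k=5: s = 120+10 = 130
i=6,k=1: s = 130+7 = 137
i=6,k=2: s = 137+8 = 145
i=6,k=3: s = 145+9 = 154
i=6,k=4: s = 154+10 = 164
i=6,k=5: s = 164+11 = 175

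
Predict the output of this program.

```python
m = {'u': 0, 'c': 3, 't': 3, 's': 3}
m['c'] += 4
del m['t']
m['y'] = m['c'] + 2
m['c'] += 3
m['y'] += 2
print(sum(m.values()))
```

m['c'] = 3+4 = 7 → {'u': 0, 'c': 7, 't': 3, 's': 3}
del 't' → {'u': 0, 'c': 7, 's': 3}
m['y'] = m['c']+2 = 9 → {'u': 0, 'c': 7, 's': 3, 'y': 9}
m['c'] = 7+3 = 10 → {'u': 0, 'c': 10, 's': 3, 'y': 9}
m['y'] = 9+2 = 11 → {'u': 0, 'c': 10, 's': 3, 'y': 11}
sum of values = 24

24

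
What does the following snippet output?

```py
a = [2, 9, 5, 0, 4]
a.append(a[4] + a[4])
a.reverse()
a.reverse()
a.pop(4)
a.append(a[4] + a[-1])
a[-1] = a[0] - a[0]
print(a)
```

append a[4]+a[4] = 4+4 = 8 → [2, 9, 5, 0, 4, 8]
reverse → [8, 4, 0, 5, 9, 2]
reverse → [2, 9, 5, 0, 4, 8]
pop(4) removes 4 → [2, 9, 5, 0, 8]
append a[4]+a[-1] = 8+8 = 16 → [2, 9, 5, 0, 8, 16]
a[-1] = a[0]-a[0] = 2-2 = 0 → [2, 9, 5, 0, 8, 0]

[2, 9, 5, 0, 8, 0]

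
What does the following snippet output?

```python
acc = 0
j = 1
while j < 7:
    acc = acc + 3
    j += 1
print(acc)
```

18

j=1: acc = 0+3 = 3
j=2: acc = 3+3 = 6
j=3: acc = 6+3 = 9
j=4: acc = 9+3 = 12
j=5: acc = 12+3 = 15
j=6: acc = 15+3 = 18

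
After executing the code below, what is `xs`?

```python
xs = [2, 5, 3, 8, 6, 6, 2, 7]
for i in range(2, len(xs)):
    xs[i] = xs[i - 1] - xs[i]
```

i=2: xs[2] = 5-3 = 2 → [2, 5, 2, 8, 6, 6, 2, 7]
i=3: xs[3] = 2-8 = -6 → [2, 5, 2, -6, 6, 6, 2, 7]
i=4: xs[4] = (-6)-6 = -12 → [2, 5, 2, -6, -12, 6, 2, 7]
i=5: xs[5] = (-12)-6 = -18 → [2, 5, 2, -6, -12, -18, 2, 7]
i=6: xs[6] = (-18)-2 = -20 → [2, 5, 2, -6, -12, -18, -20, 7]
i=7: xs[7] = (-20)-7 = -27 → [2, 5, 2, -6, -12, -18, -20, -27]

[2, 5, 2, -6, -12, -18, -20, -27]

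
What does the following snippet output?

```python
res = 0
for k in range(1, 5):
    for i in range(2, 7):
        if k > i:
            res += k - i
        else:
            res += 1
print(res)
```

21

k=1,i=2: not 1>2, res = 0+1 = 1
k=1,i=3: not 1>3, res = 1+1 = 2
k=1,i=4: not 1>4, res = 2+1 = 3
k=1,i=5: not 1>5, res = 3+1 = 4
k=1,i=6: not 1>6, res = 4+1 = 5
k=2,i=2: not 2>2, res = 5+1 = 6
k=2,i=3: not 2>3, res = 6+1 = 7
k=2,i=4: not 2>4, res = 7+1 = 8
k=2,i=5: not 2>5, res = 8+1 = 9
k=2,i=6: not 2>6, res = 9+1 = 10
k=3,i=2: 3>2, res = 10+1 = 11
k=3,i=3: not 3>3, res = 11+1 = 12
k=3,i=4: not 3>4, res = 12+1 = 13
k=3,i=5: not 3>5, res = 13+1 = 14
k=3,i=6: not 3>6, res = 14+1 = 15
k=4,i=2: 4>2, res = 15+2 = 17
k=4,i=3: 4>3, res = 17+1 = 18
k=4,i=4: not 4>4, res = 18+1 = 19
k=4,i=5: not 4>5, res = 19+1 = 20
k=4,i=6: not 4>6, res = 20+1 = 21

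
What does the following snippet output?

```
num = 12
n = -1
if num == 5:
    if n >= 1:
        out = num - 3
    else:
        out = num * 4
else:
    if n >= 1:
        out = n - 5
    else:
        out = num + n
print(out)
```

num=12, n=-1
num == 5 is False; n >= 1 is False
→ out = num + n = 11

11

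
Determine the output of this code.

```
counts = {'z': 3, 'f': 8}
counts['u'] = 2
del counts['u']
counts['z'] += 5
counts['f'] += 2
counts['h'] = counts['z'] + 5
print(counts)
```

{'z': 8, 'f': 10, 'h': 13}

counts['u'] = 2 → {'z': 3, 'f': 8, 'u': 2}
del 'u' → {'z': 3, 'f': 8}
counts['z'] = 3+5 = 8 → {'z': 8, 'f': 8}
counts['f'] = 8+2 = 10 → {'z': 8, 'f': 10}
counts['h'] = counts['z']+5 = 13 → {'z': 8, 'f': 10, 'h': 13}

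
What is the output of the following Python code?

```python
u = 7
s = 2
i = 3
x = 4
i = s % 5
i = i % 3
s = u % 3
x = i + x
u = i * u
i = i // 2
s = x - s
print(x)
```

i = 2%5 = 2
i = 2%3 = 2
s = 7%3 = 1
x = 2+4 = 6
u = 2*7 = 14
i = 2//2 = 1
s = 6-1 = 5

6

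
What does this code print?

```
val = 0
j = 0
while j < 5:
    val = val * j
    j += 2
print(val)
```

0

j=0: val = 0*0 = 0
j=2: val = 0*2 = 0
j=4: val = 0*4 = 0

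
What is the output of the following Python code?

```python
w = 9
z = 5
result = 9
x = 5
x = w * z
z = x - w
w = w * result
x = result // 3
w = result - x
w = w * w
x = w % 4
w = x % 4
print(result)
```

9

x = 9*5 = 45
z = 45-9 = 36
w = 9*9 = 81
x = 9//3 = 3
w = 9-3 = 6
w = 6*6 = 36
x = 36%4 = 0
w = 0%4 = 0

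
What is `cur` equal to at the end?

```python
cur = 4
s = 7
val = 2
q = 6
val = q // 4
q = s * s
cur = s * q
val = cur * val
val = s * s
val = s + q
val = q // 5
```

343

val = 6//4 = 1
q = 7*7 = 49
cur = 7*49 = 343
val = 343*1 = 343
val = 7*7 = 49
val = 7+49 = 56
val = 49//5 = 9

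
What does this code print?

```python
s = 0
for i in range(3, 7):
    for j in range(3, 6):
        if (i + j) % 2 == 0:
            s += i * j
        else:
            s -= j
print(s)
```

80

i=3,j=3: even sum, s = 0+9 = 9
i=3,j=4: odd sum, s = 9-4 = 5
i=3,j=5: even sum, s = 5+15 = 20
i=4,j=3: odd sum, s = 20-3 = 17
i=4,j=4: even sum, s = 17+16 = 33
i=4,j=5: odd sum, s = 33-5 = 28
i=5,j=3: even sum, s = 28+15 = 43
i=5,j=4: odd sum, s = 43-4 = 39
i=5,j=5: even sum, s = 39+25 = 64
i=6,j=3: odd sum, s = 64-3 = 61
i=6,j=4: even sum, s = 61+24 = 85
i=6,j=5: odd sum, s = 85-5 = 80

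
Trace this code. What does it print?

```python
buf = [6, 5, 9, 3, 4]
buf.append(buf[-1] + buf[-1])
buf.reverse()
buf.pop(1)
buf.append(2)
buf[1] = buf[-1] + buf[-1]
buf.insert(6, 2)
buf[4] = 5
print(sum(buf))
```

35

append buf[-1]+buf[-1] = 4+4 = 8 → [6, 5, 9, 3, 4, 8]
reverse → [8, 4, 3, 9, 5, 6]
pop(1) removes 4 → [8, 3, 9, 5, 6]
append 2 → [8, 3, 9, 5, 6, 2]
buf[1] = buf[-1]+buf[-1] = 2+2 = 4 → [8, 4, 9, 5, 6, 2]
insert 2 at 6 → [8, 4, 9, 5, 6, 2, 2]
buf[4] = 5 → [8, 4, 9, 5, 5, 2, 2]
sum = 35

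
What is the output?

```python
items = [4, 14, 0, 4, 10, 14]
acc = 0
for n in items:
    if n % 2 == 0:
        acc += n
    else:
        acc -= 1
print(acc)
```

n=4: even, acc = 0+4 = 4
n=14: even, acc = 4+14 = 18
n=0: even, acc = 18+0 = 18
n=4: even, acc = 18+4 = 22
n=10: even, acc = 22+10 = 32
n=14: even, acc = 32+14 = 46

46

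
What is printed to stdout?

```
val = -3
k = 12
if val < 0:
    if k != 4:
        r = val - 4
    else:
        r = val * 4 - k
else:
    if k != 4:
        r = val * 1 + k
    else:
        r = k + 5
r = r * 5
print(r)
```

val=-3, k=12
val < 0 is True; k != 4 is True
→ r = val - 4 = -7
r = (-7)*5 = -35

-35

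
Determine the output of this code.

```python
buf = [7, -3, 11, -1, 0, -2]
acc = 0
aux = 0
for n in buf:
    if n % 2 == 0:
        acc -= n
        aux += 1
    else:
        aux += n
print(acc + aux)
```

18

n=7: not even; aux=7
n=-3: not even; aux=4
n=11: not even; aux=15
n=-1: not even; aux=14
n=0: even, acc = 0-0 = 0; aux=15
n=-2: even, acc = 0-(-2) = 2; aux=16
acc+aux = 2+16 = 18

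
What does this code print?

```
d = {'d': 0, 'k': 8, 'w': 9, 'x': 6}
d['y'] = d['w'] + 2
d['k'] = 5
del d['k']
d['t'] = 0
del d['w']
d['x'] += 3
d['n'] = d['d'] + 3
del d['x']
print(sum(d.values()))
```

14

d['y'] = d['w']+2 = 11 → {'d': 0, 'k': 8, 'w': 9, 'x': 6, 'y': 11}
d['k'] = 5 → {'d': 0, 'k': 5, 'w': 9, 'x': 6, 'y': 11}
del 'k' → {'d': 0, 'w': 9, 'x': 6, 'y': 11}
d['t'] = 0 → {'d': 0, 'w': 9, 'x': 6, 'y': 11, 't': 0}
del 'w' → {'d': 0, 'x': 6, 'y': 11, 't': 0}
d['x'] = 6+3 = 9 → {'d': 0, 'x': 9, 'y': 11, 't': 0}
d['n'] = d['d']+3 = 3 → {'d': 0, 'x': 9, 'y': 11, 't': 0, 'n': 3}
del 'x' → {'d': 0, 'y': 11, 't': 0, 'n': 3}
sum of values = 14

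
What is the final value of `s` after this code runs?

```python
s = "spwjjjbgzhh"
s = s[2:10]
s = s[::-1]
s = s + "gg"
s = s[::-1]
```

'ggwjjjbgzh'

slice [2:10] → 'wjjjbgzh'
reverse → 'hzgbjjjw'
+ 'gg' → 'hzgbjjjwgg'
reverse → 'ggwjjjbgzh'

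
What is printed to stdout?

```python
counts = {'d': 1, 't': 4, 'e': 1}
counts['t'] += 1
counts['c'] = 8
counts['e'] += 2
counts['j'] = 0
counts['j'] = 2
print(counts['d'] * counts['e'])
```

3

counts['t'] = 4+1 = 5 → {'d': 1, 't': 5, 'e': 1}
counts['c'] = 8 → {'d': 1, 't': 5, 'e': 1, 'c': 8}
counts['e'] = 1+2 = 3 → {'d': 1, 't': 5, 'e': 3, 'c': 8}
counts['j'] = 0 → {'d': 1, 't': 5, 'e': 3, 'c': 8, 'j': 0}
counts['j'] = 2 → {'d': 1, 't': 5, 'e': 3, 'c': 8, 'j': 2}
counts['d']*counts['e'] = 1*3 = 3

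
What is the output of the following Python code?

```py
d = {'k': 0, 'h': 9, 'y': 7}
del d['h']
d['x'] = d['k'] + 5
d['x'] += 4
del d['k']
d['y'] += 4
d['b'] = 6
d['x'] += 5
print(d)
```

del 'h' → {'k': 0, 'y': 7}
d['x'] = d['k']+5 = 5 → {'k': 0, 'y': 7, 'x': 5}
d['x'] = 5+4 = 9 → {'k': 0, 'y': 7, 'x': 9}
del 'k' → {'y': 7, 'x': 9}
d['y'] = 7+4 = 11 → {'y': 11, 'x': 9}
d['b'] = 6 → {'y': 11, 'x': 9, 'b': 6}
d['x'] = 9+5 = 14 → {'y': 11, 'x': 14, 'b': 6}

{'y': 11, 'x': 14, 'b': 6}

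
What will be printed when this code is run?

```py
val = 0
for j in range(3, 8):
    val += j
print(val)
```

j=3: val = 0+3 = 3
j=4: val = 3+4 = 7
j=5: val = 7+5 = 12
j=6: val = 12+6 = 18
j=7: val = 18+7 = 25

25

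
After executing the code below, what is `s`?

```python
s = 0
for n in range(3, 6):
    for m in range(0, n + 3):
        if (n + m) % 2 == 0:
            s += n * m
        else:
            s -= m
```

n=3,m=0: odd sum, s = 0-0 = 0
n=3,m=1: even sum, s = 0+3 = 3
n=3,m=2: odd sum, s = 3-2 = 1
n=3,m=3: even sum, s = 1+9 = 10
n=3,m=4: odd sum, s = 10-4 = 6
n=3,m=5: even sum, s = 6+15 = 21
n=4,m=0: even sum, s = 21+0 = 21
n=4,m=1: odd sum, s = 21-1 = 20
n=4,m=2: even sum, s = 20+8 = 28
n=4,m=3: odd sum, s = 28-3 = 25
n=4,m=4: even sum, s = 25+16 = 41
n=4,m=5: odd sum, s = 41-5 = 36
n=4,m=6: even sum, s = 36+24 = 60
n=5,m=0: odd sum, s = 60-0 = 60
n=5,m=1: even sum, s = 60+5 = 65
n=5,m=2: odd sum, s = 65-2 = 63
n=5,m=3: even sum, s = 63+15 = 78
n=5,m=4: odd sum, s = 78-4 = 74
n=5,m=5: even sum, s = 74+25 = 99
n=5,m=6: odd sum, s = 99-6 = 93
n=5,m=7: even sum, s = 93+35 = 128

128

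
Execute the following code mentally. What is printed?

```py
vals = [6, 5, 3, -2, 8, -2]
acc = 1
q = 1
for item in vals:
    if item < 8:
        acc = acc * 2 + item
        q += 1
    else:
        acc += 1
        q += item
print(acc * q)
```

2464

item=6: <8, acc = 1*2+6 = 8; q=2
item=5: <8, acc = 8*2+5 = 21; q=3
item=3: <8, acc = 21*2+3 = 45; q=4
item=-2: <8, acc = 45*2+(-2) = 88; q=5
item=8: not <8, acc = 88+1 = 89; q=13
item=-2: <8, acc = 89*2+(-2) = 176; q=14
acc*q = 176*14 = 2464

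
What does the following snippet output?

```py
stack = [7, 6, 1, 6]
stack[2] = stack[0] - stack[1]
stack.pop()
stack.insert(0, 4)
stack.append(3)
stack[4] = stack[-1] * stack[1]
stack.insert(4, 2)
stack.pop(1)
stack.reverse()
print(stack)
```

[21, 2, 1, 6, 4]

stack[2] = stack[0]-stack[1] = 7-6 = 1 → [7, 6, 1, 6]
pop() removes 6 → [7, 6, 1]
insert 4 at 0 → [4, 7, 6, 1]
append 3 → [4, 7, 6, 1, 3]
stack[4] = stack[-1]*stack[1] = 3*7 = 21 → [4, 7, 6, 1, 21]
insert 2 at 4 → [4, 7, 6, 1, 2, 21]
pop(1) removes 7 → [4, 6, 1, 2, 21]
reverse → [21, 2, 1, 6, 4]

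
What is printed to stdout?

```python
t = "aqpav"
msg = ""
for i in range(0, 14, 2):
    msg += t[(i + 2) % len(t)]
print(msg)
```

pvqaapv

i=0: add t[2]='p' → 'p'
i=2: add t[4]='v' → 'pv'
i=4: add t[1]='q' → 'pvq'
i=6: add t[3]='a' → 'pvqa'
i=8: add t[0]='a' → 'pvqaa'
i=10: add t[2]='p' → 'pvqaap'
i=12: add t[4]='v' → 'pvqaapv'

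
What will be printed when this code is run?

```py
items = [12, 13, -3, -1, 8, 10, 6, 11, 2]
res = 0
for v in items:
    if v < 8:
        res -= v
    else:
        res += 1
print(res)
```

1

v=12: not <8, res = 0+1 = 1
v=13: not <8, res = 1+1 = 2
v=-3: <8, res = 2-(-3) = 5
v=-1: <8, res = 5-(-1) = 6
v=8: not <8, res = 6+1 = 7
v=10: not <8, res = 7+1 = 8
v=6: <8, res = 8-6 = 2
v=11: not <8, res = 2+1 = 3
v=2: <8, res = 3-2 = 1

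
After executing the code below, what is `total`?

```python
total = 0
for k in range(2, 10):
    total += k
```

44

k=2: total = 0+2 = 2
k=3: total = 2+3 = 5
k=4: total = 5+4 = 9
k=5: total = 9+5 = 14
k=6: total = 14+6 = 20
k=7: total = 20+7 = 27
k=8: total = 27+8 = 35
k=9: total = 35+9 = 44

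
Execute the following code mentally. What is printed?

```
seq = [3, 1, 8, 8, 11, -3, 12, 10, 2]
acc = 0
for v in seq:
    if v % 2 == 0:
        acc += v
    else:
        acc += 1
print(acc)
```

44

v=3: not even, acc = 0+1 = 1
v=1: not even, acc = 1+1 = 2
v=8: even, acc = 2+8 = 10
v=8: even, acc = 10+8 = 18
v=11: not even, acc = 18+1 = 19
v=-3: not even, acc = 19+1 = 20
v=12: even, acc = 20+12 = 32
v=10: even, acc = 32+10 = 42
v=2: even, acc = 42+2 = 44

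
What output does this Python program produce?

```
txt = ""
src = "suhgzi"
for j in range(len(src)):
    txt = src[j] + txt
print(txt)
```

izghus

j=0: prepend 's' → 's'
j=1: prepend 'u' → 'us'
j=2: prepend 'h' → 'hus'
j=3: prepend 'g' → 'ghus'
j=4: prepend 'z' → 'zghus'
j=5: prepend 'i' → 'izghus'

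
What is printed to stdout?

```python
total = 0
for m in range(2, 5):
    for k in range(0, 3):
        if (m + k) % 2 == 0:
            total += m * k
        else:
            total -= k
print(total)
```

11

m=2,k=0: even sum, total = 0+0 = 0
m=2,k=1: odd sum, total = 0-1 = -1
m=2,k=2: even sum, total = (-1)+4 = 3
m=3,k=0: odd sum, total = 3-0 = 3
m=3,k=1: even sum, total = 3+3 = 6
m=3,k=2: odd sum, total = 6-2 = 4
m=4,k=0: even sum, total = 4+0 = 4
m=4,k=1: odd sum, total = 4-1 = 3
m=4,k=2: even sum, total = 3+8 = 11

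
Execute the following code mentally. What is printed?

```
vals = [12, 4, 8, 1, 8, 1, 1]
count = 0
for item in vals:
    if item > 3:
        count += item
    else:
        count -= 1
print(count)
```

29

item=12: >3, count = 0+12 = 12
item=4: >3, count = 12+4 = 16
item=8: >3, count = 16+8 = 24
item=1: not >3, count = 24-1 = 23
item=8: >3, count = 23+8 = 31
item=1: not >3, count = 31-1 = 30
item=1: not >3, count = 30-1 = 29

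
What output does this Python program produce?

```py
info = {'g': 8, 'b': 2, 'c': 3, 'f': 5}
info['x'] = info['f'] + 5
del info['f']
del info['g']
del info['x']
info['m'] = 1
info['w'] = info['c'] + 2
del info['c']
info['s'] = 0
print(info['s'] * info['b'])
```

0

info['x'] = info['f']+5 = 10 → {'g': 8, 'b': 2, 'c': 3, 'f': 5, 'x': 10}
del 'f' → {'g': 8, 'b': 2, 'c': 3, 'x': 10}
del 'g' → {'b': 2, 'c': 3, 'x': 10}
del 'x' → {'b': 2, 'c': 3}
info['m'] = 1 → {'b': 2, 'c': 3, 'm': 1}
info['w'] = info['c']+2 = 5 → {'b': 2, 'c': 3, 'm': 1, 'w': 5}
del 'c' → {'b': 2, 'm': 1, 'w': 5}
info['s'] = 0 → {'b': 2, 'm': 1, 'w': 5, 's': 0}
info['s']*info['b'] = 0*2 = 0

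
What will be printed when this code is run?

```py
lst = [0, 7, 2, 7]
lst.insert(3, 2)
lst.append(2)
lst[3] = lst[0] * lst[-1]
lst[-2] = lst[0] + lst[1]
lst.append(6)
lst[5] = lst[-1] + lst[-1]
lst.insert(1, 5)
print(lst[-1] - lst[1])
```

insert 2 at 3 → [0, 7, 2, 2, 7]
append 2 → [0, 7, 2, 2, 7, 2]
lst[3] = lst[0]*lst[-1] = 0*2 = 0 → [0, 7, 2, 0, 7, 2]
lst[-2] = lst[0]+lst[1] = 0+7 = 7 → [0, 7, 2, 0, 7, 2]
append 6 → [0, 7, 2, 0, 7, 2, 6]
lst[5] = lst[-1]+lst[-1] = 6+6 = 12 → [0, 7, 2, 0, 7, 12, 6]
insert 5 at 1 → [0, 5, 7, 2, 0, 7, 12, 6]
lst[-1]-lst[1] = 6-5 = 1

1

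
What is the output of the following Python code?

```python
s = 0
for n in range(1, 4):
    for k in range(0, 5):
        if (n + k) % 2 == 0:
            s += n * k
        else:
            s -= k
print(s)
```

12

n=1,k=0: odd sum, s = 0-0 = 0
n=1,k=1: even sum, s = 0+1 = 1
n=1,k=2: odd sum, s = 1-2 = -1
n=1,k=3: even sum, s = (-1)+3 = 2
n=1,k=4: odd sum, s = 2-4 = -2
n=2,k=0: even sum, s = (-2)+0 = -2
n=2,k=1: odd sum, s = (-2)-1 = -3
n=2,k=2: even sum, s = (-3)+4 = 1
n=2,k=3: odd sum, s = 1-3 = -2
n=2,k=4: even sum, s = (-2)+8 = 6
n=3,k=0: odd sum, s = 6-0 = 6
n=3,k=1: even sum, s = 6+3 = 9
n=3,k=2: odd sum, s = 9-2 = 7
n=3,k=3: even sum, s = 7+9 = 16
n=3,k=4: odd sum, s = 16-4 = 12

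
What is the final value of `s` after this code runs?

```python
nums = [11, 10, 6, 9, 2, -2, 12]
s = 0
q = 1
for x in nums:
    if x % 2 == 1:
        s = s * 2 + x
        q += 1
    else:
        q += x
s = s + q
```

62

x=11: odd, s = 0*2+11 = 11; q=2
x=10: not odd; q=12
x=6: not odd; q=18
x=9: odd, s = 11*2+9 = 31; q=19
x=2: not odd; q=21
x=-2: not odd; q=19
x=12: not odd; q=31
s+q = 31+31 = 62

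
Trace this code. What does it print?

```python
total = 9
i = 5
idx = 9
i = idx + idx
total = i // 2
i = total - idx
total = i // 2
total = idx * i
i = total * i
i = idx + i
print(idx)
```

9

i = 9+9 = 18
total = 18//2 = 9
i = 9-9 = 0
total = 0//2 = 0
total = 9*0 = 0
i = 0*0 = 0
i = 9+0 = 9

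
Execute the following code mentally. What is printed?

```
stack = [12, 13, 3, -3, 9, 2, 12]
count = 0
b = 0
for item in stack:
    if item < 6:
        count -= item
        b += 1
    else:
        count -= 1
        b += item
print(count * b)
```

-294

item=12: not <6, count = 0-1 = -1; b=12
item=13: not <6, count = (-1)-1 = -2; b=25
item=3: <6, count = (-2)-3 = -5; b=26
item=-3: <6, count = (-5)-(-3) = -2; b=27
item=9: not <6, count = (-2)-1 = -3; b=36
item=2: <6, count = (-3)-2 = -5; b=37
item=12: not <6, count = (-5)-1 = -6; b=49
count*b = (-6)*49 = -294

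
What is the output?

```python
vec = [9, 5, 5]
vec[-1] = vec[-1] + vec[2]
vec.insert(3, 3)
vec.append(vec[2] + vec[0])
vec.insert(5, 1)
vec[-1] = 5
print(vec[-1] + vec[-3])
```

8

vec[-1] = vec[-1]+vec[2] = 5+5 = 10 → [9, 5, 10]
insert 3 at 3 → [9, 5, 10, 3]
append vec[2]+vec[0] = 10+9 = 19 → [9, 5, 10, 3, 19]
insert 1 at 5 → [9, 5, 10, 3, 19, 1]
vec[-1] = 5 → [9, 5, 10, 3, 19, 5]
vec[-1]+vec[-3] = 5+3 = 8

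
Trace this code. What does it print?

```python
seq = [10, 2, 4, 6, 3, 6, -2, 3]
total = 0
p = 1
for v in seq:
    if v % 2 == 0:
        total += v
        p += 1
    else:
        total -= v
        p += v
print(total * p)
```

v=10: even, total = 0+10 = 10; p=2
v=2: even, total = 10+2 = 12; p=3
v=4: even, total = 12+4 = 16; p=4
v=6: even, total = 16+6 = 22; p=5
v=3: not even, total = 22-3 = 19; p=8
v=6: even, total = 19+6 = 25; p=9
v=-2: even, total = 25+(-2) = 23; p=10
v=3: not even, total = 23-3 = 20; p=13
total*p = 20*13 = 260

260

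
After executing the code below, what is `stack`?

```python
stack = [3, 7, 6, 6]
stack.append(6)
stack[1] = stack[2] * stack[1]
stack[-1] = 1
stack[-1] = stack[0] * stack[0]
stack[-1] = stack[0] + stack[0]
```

[3, 42, 6, 6, 6]

append 6 → [3, 7, 6, 6, 6]
stack[1] = stack[2]*stack[1] = 6*7 = 42 → [3, 42, 6, 6, 6]
stack[-1] = 1 → [3, 42, 6, 6, 1]
stack[-1] = stack[0]*stack[0] = 3*3 = 9 → [3, 42, 6, 6, 9]
stack[-1] = stack[0]+stack[0] = 3+3 = 6 → [3, 42, 6, 6, 6]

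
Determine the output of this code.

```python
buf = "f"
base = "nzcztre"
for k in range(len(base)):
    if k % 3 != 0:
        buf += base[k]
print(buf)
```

fzctr

k=0: skip
k=1: add 'z' → 'fz'
k=2: add 'c' → 'fzc'
k=3: skip
k=4: add 't' → 'fzct'
k=5: add 'r' → 'fzctr'
k=6: skip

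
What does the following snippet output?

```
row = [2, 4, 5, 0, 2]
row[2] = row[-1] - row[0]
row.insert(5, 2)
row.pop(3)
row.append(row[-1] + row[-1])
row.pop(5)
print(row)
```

row[2] = row[-1]-row[0] = 2-2 = 0 → [2, 4, 0, 0, 2]
insert 2 at 5 → [2, 4, 0, 0, 2, 2]
pop(3) removes 0 → [2, 4, 0, 2, 2]
append row[-1]+row[-1] = 2+2 = 4 → [2, 4, 0, 2, 2, 4]
pop(5) removes 4 → [2, 4, 0, 2, 2]

[2, 4, 0, 2, 2]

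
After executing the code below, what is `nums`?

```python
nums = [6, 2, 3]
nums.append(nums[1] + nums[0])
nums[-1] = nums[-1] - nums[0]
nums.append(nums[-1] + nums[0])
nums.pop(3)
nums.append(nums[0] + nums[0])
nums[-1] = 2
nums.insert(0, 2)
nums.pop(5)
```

append nums[1]+nums[0] = 2+6 = 8 → [6, 2, 3, 8]
nums[-1] = nums[-1]-nums[0] = 8-6 = 2 → [6, 2, 3, 2]
append nums[-1]+nums[0] = 2+6 = 8 → [6, 2, 3, 2, 8]
pop(3) removes 2 → [6, 2, 3, 8]
append nums[0]+nums[0] = 6+6 = 12 → [6, 2, 3, 8, 12]
nums[-1] = 2 → [6, 2, 3, 8, 2]
insert 2 at 0 → [2, 6, 2, 3, 8, 2]
pop(5) removes 2 → [2, 6, 2, 3, 8]

[2, 6, 2, 3, 8]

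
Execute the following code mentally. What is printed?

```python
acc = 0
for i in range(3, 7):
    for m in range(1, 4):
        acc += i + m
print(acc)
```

i=3,m=1: acc = 0+4 = 4
i=3,m=2: acc = 4+5 = 9
i=3,m=3: acc = 9+6 = 15
i=4,m=1: acc = 15+5 = 20
i=4,m=2: acc = 20+6 = 26
i=4,m=3: acc = 26+7 = 33
i=5,m=1: acc = 33+6 = 39
i=5,m=2: acc = 39+7 = 46
i=5,m=3: acc = 46+8 = 54
i=6,m=1: acc = 54+7 = 61
i=6,m=2: acc = 61+8 = 69
i=6,m=3: acc = 69+9 = 78

78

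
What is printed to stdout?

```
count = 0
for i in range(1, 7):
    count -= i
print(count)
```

i=1: count = 0-1 = -1
i=2: count = (-1)-2 = -3
i=3: count = (-3)-3 = -6
i=4: count = (-6)-4 = -10
i=5: count = (-10)-5 = -15
i=6: count = (-15)-6 = -21

-21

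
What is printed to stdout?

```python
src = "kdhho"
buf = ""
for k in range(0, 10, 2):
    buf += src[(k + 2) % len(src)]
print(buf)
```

k=0: add src[2]='h' → 'h'
k=2: add src[4]='o' → 'ho'
k=4: add src[1]='d' → 'hod'
k=6: add src[3]='h' → 'hodh'
k=8: add src[0]='k' → 'hodhk'

hodhk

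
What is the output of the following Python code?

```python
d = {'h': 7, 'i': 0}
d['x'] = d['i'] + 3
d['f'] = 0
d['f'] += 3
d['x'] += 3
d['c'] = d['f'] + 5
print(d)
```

d['x'] = d['i']+3 = 3 → {'h': 7, 'i': 0, 'x': 3}
d['f'] = 0 → {'h': 7, 'i': 0, 'x': 3, 'f': 0}
d['f'] = 0+3 = 3 → {'h': 7, 'i': 0, 'x': 3, 'f': 3}
d['x'] = 3+3 = 6 → {'h': 7, 'i': 0, 'x': 6, 'f': 3}
d['c'] = d['f']+5 = 8 → {'h': 7, 'i': 0, 'x': 6, 'f': 3, 'c': 8}

{'h': 7, 'i': 0, 'x': 6, 'f': 3, 'c': 8}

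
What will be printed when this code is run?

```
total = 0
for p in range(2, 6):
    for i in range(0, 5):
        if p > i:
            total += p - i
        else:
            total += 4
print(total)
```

p=2,i=0: 2>0, total = 0+2 = 2
p=2,i=1: 2>1, total = 2+1 = 3
p=2,i=2: not 2>2, total = 3+4 = 7
p=2,i=3: not 2>3, total = 7+4 = 11
p=2,i=4: not 2>4, total = 11+4 = 15
p=3,i=0: 3>0, total = 15+3 = 18
p=3,i=1: 3>1, total = 18+2 = 20
p=3,i=2: 3>2, total = 20+1 = 21
p=3,i=3: not 3>3, total = 21+4 = 25
p=3,i=4: not 3>4, total = 25+4 = 29
p=4,i=0: 4>0, total = 29+4 = 33
p=4,i=1: 4>1, total = 33+3 = 36
p=4,i=2: 4>2, total = 36+2 = 38
p=4,i=3: 4>3, total = 38+1 = 39
p=4,i=4: not 4>4, total = 39+4 = 43
p=5,i=0: 5>0, total = 43+5 = 48
p=5,i=1: 5>1, total = 48+4 = 52
p=5,i=2: 5>2, total = 52+3 = 55
p=5,i=3: 5>3, total = 55+2 = 57
p=5,i=4: 5>4, total = 57+1 = 58

58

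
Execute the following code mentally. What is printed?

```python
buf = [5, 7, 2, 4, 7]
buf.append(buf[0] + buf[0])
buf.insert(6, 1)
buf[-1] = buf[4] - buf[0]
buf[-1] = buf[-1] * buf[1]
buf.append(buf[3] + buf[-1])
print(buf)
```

append buf[0]+buf[0] = 5+5 = 10 → [5, 7, 2, 4, 7, 10]
insert 1 at 6 → [5, 7, 2, 4, 7, 10, 1]
buf[-1] = buf[4]-buf[0] = 7-5 = 2 → [5, 7, 2, 4, 7, 10, 2]
buf[-1] = buf[-1]*buf[1] = 2*7 = 14 → [5, 7, 2, 4, 7, 10, 14]
append buf[3]+buf[-1] = 4+14 = 18 → [5, 7, 2, 4, 7, 10, 14, 18]

[5, 7, 2, 4, 7, 10, 14, 18]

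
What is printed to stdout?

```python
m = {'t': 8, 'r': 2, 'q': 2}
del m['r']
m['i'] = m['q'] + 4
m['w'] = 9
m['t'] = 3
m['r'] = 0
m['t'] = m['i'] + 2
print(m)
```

del 'r' → {'t': 8, 'q': 2}
m['i'] = m['q']+4 = 6 → {'t': 8, 'q': 2, 'i': 6}
m['w'] = 9 → {'t': 8, 'q': 2, 'i': 6, 'w': 9}
m['t'] = 3 → {'t': 3, 'q': 2, 'i': 6, 'w': 9}
m['r'] = 0 → {'t': 3, 'q': 2, 'i': 6, 'w': 9, 'r': 0}
m['t'] = m['i']+2 = 8 → {'t': 8, 'q': 2, 'i': 6, 'w': 9, 'r': 0}

{'t': 8, 'q': 2, 'i': 6, 'w': 9, 'r': 0}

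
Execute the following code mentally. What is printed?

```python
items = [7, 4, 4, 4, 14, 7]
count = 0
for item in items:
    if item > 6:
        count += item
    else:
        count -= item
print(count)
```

item=7: >6, count = 0+7 = 7
item=4: not >6, count = 7-4 = 3
item=4: not >6, count = 3-4 = -1
item=4: not >6, count = (-1)-4 = -5
item=14: >6, count = (-5)+14 = 9
item=7: >6, count = 9+7 = 16

16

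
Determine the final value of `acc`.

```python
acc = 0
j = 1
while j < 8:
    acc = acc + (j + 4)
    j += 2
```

j=1: acc = 0+5 = 5
j=3: acc = 5+7 = 12
j=5: acc = 12+9 = 21
j=7: acc = 21+11 = 32

32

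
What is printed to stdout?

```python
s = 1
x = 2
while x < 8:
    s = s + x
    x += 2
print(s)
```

x=2: s = 1+2 = 3
x=4: s = 3+4 = 7
x=6: s = 7+6 = 13

13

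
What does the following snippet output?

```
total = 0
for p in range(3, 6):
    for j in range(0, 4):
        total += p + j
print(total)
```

66

p=3,j=0: total = 0+3 = 3
p=3,j=1: total = 3+4 = 7
p=3,j=2: total = 7+5 = 12
p=3,j=3: total = 12+6 = 18
p=4,j=0: total = 18+4 = 22
p=4,j=1: total = 22+5 = 27
p=4,j=2: total = 27+6 = 33
p=4,j=3: total = 33+7 = 40
p=5,j=0: total = 40+5 = 45
p=5,j=1: total = 45+6 = 51
p=5,j=2: total = 51+7 = 58
p=5,j=3: total = 58+8 = 66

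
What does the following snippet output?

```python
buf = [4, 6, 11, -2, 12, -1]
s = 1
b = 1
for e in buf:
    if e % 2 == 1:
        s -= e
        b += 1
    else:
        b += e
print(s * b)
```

-207

e=4: not odd; b=5
e=6: not odd; b=11
e=11: odd, s = 1-11 = -10; b=12
e=-2: not odd; b=10
e=12: not odd; b=22
e=-1: odd, s = (-10)-(-1) = -9; b=23
s*b = (-9)*23 = -207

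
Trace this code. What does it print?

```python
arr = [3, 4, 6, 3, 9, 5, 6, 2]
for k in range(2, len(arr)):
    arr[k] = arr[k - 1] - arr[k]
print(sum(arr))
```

k=2: arr[2] = 4-6 = -2 → [3, 4, -2, 3, 9, 5, 6, 2]
k=3: arr[3] = (-2)-3 = -5 → [3, 4, -2, -5, 9, 5, 6, 2]
k=4: arr[4] = (-5)-9 = -14 → [3, 4, -2, -5, -14, 5, 6, 2]
k=5: arr[5] = (-14)-5 = -19 → [3, 4, -2, -5, -14, -19, 6, 2]
k=6: arr[6] = (-19)-6 = -25 → [3, 4, -2, -5, -14, -19, -25, 2]
k=7: arr[7] = (-25)-2 = -27 → [3, 4, -2, -5, -14, -19, -25, -27]
sum = -85

-85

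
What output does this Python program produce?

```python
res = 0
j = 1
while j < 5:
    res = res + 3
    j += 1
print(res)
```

12

j=1: res = 0+3 = 3
j=2: res = 3+3 = 6
j=3: res = 6+3 = 9
j=4: res = 9+3 = 12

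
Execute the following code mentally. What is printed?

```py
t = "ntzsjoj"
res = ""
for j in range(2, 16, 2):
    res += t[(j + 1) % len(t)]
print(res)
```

sonzjjt

j=2: add t[3]='s' → 's'
j=4: add t[5]='o' → 'so'
j=6: add t[0]='n' → 'son'
j=8: add t[2]='z' → 'sonz'
j=10: add t[4]='j' → 'sonzj'
j=12: add t[6]='j' → 'sonzjj'
j=14: add t[1]='t' → 'sonzjjt'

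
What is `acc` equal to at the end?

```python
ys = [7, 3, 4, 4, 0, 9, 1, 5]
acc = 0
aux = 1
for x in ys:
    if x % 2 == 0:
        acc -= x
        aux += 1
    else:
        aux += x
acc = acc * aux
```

-232

x=7: not even; aux=8
x=3: not even; aux=11
x=4: even, acc = 0-4 = -4; aux=12
x=4: even, acc = (-4)-4 = -8; aux=13
x=0: even, acc = (-8)-0 = -8; aux=14
x=9: not even; aux=23
x=1: not even; aux=24
x=5: not even; aux=29
acc*aux = (-8)*29 = -232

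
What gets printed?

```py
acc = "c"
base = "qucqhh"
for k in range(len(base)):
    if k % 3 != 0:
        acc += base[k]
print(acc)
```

cuchh

k=0: skip
k=1: add 'u' → 'cu'
k=2: add 'c' → 'cuc'
k=3: skip
k=4: add 'h' → 'cuch'
k=5: add 'h' → 'cuchh'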